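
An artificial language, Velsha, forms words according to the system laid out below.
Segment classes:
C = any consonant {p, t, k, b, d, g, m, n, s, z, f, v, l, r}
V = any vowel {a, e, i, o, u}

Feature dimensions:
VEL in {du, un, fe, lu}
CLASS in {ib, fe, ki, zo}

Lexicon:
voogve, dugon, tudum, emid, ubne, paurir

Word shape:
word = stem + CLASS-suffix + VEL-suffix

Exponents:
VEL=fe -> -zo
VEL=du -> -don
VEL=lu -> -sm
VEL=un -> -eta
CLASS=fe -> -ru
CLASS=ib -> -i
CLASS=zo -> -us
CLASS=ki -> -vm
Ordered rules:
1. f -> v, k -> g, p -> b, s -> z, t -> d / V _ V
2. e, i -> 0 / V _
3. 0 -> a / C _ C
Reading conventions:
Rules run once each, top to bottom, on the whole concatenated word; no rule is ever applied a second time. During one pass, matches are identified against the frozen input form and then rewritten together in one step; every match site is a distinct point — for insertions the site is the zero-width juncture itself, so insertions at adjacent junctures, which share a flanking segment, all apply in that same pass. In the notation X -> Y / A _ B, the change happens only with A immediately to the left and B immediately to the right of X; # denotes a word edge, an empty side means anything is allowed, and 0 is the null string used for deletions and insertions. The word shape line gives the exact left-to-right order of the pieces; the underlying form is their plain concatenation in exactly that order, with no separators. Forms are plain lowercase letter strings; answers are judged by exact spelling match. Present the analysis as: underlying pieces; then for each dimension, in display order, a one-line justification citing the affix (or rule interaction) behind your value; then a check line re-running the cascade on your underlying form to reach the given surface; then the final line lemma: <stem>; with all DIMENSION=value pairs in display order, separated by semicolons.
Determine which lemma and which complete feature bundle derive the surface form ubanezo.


underlying: ubne-i-zo
VEL=fe - signalled by the affix -zo
CLASS=ib - signalled by the affix -i
check: ubneizo -> ubneizo -> ubnezo -> ubanezo
lemma: ubne; VEL=fe; CLASS=ib


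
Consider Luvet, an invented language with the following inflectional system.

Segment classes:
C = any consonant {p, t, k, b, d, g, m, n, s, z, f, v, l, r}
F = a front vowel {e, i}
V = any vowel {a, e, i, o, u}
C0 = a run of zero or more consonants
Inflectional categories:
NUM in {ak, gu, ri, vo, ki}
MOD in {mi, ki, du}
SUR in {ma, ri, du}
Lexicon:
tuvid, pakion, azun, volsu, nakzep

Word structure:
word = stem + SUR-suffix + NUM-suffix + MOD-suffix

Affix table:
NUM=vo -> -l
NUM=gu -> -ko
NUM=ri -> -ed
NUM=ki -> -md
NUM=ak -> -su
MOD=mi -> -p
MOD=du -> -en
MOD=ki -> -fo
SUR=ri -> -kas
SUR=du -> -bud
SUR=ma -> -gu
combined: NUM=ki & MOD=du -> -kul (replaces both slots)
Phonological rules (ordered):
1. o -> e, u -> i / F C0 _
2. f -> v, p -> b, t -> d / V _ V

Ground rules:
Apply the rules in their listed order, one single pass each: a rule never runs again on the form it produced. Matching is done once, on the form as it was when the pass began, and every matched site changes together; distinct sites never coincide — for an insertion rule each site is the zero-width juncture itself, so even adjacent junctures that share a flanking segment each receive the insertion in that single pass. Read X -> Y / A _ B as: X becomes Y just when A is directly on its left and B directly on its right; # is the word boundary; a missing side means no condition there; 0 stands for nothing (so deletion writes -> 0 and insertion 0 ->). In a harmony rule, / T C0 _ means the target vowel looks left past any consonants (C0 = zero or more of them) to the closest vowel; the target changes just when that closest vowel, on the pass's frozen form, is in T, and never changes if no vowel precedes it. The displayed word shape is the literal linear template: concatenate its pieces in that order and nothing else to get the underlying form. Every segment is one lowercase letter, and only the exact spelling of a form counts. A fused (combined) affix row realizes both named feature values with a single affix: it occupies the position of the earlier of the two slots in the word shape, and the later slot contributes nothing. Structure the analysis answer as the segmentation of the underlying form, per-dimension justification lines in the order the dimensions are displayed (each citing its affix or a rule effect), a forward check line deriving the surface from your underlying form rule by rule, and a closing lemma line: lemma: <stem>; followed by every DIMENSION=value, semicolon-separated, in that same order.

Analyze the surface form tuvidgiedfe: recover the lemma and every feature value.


underlying: tuvid-gu-ed-fo
NUM=ri - signalled by the affix -ed
MOD=ki - signalled by the affix -fo
SUR=ma - signalled by the affix -gu
check: tuvidguedfo -> tuvidgiedfe -> tuvidgiedfe
lemma: tuvid; NUM=ri; MOD=ki; SUR=ma


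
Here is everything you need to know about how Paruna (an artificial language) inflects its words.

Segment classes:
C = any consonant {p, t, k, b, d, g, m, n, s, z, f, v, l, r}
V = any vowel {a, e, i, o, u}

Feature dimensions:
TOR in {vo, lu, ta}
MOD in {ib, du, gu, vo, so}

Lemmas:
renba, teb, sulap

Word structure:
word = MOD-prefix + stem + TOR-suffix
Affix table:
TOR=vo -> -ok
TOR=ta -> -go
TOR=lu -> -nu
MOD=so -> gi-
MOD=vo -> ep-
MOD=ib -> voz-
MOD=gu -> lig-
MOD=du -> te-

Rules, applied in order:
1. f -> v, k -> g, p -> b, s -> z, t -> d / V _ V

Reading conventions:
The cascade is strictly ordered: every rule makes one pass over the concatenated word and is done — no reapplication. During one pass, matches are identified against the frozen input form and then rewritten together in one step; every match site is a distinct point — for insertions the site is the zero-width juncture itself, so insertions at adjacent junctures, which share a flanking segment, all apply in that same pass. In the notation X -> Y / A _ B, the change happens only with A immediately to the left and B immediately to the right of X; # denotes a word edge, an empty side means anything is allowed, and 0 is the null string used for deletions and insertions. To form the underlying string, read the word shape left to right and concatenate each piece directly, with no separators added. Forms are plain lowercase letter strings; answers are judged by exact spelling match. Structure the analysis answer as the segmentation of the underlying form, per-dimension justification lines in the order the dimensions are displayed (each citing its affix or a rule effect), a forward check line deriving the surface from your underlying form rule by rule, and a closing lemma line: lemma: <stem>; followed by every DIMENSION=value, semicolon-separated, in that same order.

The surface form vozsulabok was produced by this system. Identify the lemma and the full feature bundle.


underlying: voz-sulap-ok
TOR=vo - signalled by the affix -ok
MOD=ib - signalled by the affix voz-
check: vozsulapok -> vozsulabok
lemma: sulap; TOR=vo; MOD=ib


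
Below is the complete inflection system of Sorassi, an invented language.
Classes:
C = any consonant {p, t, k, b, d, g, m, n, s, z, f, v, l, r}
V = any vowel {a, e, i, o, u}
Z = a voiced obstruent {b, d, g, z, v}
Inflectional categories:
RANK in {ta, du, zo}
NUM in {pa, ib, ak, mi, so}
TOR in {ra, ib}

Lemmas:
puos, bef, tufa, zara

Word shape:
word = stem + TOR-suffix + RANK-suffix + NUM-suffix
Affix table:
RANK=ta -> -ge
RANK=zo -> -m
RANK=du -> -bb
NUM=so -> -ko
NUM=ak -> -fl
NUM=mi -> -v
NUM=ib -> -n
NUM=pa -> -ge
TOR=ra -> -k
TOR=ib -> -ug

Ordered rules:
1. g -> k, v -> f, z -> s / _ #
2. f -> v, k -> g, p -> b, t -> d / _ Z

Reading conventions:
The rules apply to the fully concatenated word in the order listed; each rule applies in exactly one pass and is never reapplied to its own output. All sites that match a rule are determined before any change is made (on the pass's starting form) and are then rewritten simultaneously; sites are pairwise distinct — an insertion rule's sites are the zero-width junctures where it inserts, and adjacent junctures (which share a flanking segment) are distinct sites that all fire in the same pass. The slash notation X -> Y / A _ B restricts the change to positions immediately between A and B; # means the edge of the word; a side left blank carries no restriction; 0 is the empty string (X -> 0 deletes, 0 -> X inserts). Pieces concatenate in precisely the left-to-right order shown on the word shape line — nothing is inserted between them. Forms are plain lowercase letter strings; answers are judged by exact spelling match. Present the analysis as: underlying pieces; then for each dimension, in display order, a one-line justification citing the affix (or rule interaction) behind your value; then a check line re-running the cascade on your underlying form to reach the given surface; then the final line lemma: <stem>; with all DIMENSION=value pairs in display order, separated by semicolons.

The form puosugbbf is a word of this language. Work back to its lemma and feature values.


underlying: puos-ug-bb-v
RANK=du - signalled by the affix -bb
NUM=mi - signalled by the affix -v
TOR=ib - signalled by the affix -ug
check: puosugbbv -> puosugbbf -> puosugbbf
lemma: puos; RANK=du; NUM=mi; TOR=ib


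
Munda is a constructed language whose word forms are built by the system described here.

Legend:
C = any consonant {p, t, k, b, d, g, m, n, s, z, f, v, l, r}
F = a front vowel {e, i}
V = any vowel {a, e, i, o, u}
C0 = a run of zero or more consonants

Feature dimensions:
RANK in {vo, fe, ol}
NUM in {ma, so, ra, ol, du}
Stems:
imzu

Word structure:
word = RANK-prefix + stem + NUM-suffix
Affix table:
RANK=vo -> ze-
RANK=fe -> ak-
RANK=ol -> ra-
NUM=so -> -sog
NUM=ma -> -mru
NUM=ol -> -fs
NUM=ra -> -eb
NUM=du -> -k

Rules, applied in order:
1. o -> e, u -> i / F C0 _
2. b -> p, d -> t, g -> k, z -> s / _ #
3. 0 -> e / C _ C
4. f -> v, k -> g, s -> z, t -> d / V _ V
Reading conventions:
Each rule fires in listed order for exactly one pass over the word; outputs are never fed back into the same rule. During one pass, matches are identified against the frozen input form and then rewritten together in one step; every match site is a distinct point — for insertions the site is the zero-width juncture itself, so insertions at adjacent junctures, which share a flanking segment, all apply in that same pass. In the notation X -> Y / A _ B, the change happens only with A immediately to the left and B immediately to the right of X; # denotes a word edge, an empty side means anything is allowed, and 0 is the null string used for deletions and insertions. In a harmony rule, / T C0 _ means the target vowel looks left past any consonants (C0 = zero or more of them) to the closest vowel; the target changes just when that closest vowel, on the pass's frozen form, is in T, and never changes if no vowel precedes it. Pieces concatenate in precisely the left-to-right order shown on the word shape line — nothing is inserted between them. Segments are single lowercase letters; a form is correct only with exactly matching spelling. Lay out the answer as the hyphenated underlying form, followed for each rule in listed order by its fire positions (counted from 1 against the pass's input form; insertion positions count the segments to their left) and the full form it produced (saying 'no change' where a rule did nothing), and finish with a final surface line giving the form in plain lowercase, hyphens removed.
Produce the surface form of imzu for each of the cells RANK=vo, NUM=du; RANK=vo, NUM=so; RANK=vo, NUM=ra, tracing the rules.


cell RANK=vo, NUM=du:
underlying: ze-imzu-k
1. o -> e, u -> i / F C0 _: fires at position(s) 6: zeimzik
2. b -> p, d -> t, g -> k, z -> s / _ #: no change
3. 0 -> e / C _ C: inserts after position(s) 4: zeimezik
4. f -> v, k -> g, s -> z, t -> d / V _ V: no change
surface: zeimezik

cell RANK=vo, NUM=so:
underlying: ze-imzu-sog
1. o -> e, u -> i / F C0 _: fires at position(s) 6: zeimzisog
2. b -> p, d -> t, g -> k, z -> s / _ #: fires at position(s) 9: zeimzisok
3. 0 -> e / C _ C: inserts after position(s) 4: zeimezisok
4. f -> v, k -> g, s -> z, t -> d / V _ V: fires at position(s) 8: zeimezizok
surface: zeimezizok

cell RANK=vo, NUM=ra:
underlying: ze-imzu-eb
1. o -> e, u -> i / F C0 _: fires at position(s) 6: zeimzieb
2. b -> p, d -> t, g -> k, z -> s / _ #: fires at position(s) 8: zeimziep
3. 0 -> e / C _ C: inserts after position(s) 4: zeimeziep
4. f -> v, k -> g, s -> z, t -> d / V _ V: no change
surface: zeimeziep


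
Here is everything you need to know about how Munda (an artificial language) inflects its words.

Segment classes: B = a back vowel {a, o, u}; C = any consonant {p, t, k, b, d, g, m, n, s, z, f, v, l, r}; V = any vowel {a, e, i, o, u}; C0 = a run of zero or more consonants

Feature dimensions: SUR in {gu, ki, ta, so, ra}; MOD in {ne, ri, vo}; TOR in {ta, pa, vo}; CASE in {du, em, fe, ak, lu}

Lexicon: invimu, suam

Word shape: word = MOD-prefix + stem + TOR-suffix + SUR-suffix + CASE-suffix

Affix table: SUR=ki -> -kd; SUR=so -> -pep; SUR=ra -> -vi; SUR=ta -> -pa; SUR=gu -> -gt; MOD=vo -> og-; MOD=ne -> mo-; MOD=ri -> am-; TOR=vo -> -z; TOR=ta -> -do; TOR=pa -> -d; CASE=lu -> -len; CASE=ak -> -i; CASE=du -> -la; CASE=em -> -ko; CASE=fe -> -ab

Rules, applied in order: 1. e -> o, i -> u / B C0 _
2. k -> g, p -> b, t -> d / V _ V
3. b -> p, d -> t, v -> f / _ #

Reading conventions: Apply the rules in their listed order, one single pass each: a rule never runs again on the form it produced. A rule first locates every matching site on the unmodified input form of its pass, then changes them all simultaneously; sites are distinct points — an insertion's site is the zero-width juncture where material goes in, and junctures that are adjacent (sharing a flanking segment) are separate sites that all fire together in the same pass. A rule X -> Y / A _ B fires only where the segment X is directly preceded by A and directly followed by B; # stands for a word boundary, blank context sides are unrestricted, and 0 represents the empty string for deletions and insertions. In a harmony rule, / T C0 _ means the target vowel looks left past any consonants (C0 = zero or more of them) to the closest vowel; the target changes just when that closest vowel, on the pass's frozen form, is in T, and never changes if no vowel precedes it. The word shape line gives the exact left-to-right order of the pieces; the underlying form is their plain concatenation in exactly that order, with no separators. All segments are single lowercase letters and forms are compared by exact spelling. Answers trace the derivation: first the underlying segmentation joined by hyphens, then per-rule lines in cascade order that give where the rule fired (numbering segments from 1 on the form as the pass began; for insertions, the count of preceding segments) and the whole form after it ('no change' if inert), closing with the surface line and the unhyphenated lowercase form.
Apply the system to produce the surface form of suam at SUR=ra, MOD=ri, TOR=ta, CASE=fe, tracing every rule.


underlying: am-suam-do-vi-ab
1. e -> o, i -> u / B C0 _: fires at position(s) 10: amsuamdovuab
2. k -> g, p -> b, t -> d / V _ V: no change
3. b -> p, d -> t, v -> f / _ #: fires at position(s) 12: amsuamdovuap
surface: amsuamdovuap


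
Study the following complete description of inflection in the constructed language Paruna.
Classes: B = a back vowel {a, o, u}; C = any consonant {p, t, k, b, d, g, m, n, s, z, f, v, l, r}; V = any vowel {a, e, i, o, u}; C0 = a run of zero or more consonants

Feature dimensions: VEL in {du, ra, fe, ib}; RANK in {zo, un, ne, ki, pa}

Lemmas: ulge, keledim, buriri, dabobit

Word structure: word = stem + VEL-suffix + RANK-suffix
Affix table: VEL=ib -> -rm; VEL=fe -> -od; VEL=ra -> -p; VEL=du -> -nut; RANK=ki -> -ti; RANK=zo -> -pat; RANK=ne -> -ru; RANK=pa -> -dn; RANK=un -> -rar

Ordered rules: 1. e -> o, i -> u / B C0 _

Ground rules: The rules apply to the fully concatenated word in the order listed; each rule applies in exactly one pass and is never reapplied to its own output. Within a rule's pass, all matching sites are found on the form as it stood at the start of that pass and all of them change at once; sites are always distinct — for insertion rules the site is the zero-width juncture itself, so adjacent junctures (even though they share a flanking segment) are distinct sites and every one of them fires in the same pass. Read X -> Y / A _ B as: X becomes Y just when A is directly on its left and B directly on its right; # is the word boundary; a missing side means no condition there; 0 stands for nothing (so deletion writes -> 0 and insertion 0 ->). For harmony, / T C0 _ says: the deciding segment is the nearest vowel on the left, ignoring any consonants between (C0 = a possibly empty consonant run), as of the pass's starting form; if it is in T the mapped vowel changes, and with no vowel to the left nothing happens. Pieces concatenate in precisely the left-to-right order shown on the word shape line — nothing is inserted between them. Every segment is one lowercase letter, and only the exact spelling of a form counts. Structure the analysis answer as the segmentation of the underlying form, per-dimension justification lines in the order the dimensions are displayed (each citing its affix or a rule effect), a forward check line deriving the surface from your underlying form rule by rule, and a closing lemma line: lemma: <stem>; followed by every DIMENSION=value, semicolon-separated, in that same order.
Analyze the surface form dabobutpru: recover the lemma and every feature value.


underlying: dabobit-p-ru
VEL=ra - signalled by the affix -p
RANK=ne - signalled by the affix -ru
check: dabobitpru -> dabobutpru
lemma: dabobit; VEL=ra; RANK=ne


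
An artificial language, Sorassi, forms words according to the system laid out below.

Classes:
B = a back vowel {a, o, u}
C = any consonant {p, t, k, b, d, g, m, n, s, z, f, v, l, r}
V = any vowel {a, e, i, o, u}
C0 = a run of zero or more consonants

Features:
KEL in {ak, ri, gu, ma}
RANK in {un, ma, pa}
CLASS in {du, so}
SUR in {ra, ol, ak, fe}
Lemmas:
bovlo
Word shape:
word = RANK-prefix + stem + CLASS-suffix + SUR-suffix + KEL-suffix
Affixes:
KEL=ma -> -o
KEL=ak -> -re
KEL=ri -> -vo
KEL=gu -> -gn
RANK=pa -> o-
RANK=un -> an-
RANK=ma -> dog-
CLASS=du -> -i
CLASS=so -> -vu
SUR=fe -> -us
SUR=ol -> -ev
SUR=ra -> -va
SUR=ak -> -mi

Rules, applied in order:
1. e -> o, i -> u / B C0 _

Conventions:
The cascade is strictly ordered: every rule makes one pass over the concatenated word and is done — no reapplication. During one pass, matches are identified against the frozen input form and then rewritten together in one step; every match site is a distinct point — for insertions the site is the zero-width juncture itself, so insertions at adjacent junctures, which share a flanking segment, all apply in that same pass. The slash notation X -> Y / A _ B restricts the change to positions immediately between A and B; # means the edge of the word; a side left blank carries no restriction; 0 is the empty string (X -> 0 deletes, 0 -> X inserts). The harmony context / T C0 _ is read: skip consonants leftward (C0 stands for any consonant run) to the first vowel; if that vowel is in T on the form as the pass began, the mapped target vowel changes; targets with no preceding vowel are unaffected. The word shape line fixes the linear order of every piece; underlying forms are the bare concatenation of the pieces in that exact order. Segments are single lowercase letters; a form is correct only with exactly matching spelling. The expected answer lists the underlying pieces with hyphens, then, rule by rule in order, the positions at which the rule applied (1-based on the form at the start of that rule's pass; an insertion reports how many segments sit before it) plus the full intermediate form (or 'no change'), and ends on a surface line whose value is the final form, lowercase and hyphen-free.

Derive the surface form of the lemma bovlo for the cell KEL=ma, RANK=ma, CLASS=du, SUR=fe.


underlying: dog-bovlo-i-us-o
1. e -> o, i -> u / B C0 _: fires at position(s) 9: dogbovlouuso
surface: dogbovlouuso


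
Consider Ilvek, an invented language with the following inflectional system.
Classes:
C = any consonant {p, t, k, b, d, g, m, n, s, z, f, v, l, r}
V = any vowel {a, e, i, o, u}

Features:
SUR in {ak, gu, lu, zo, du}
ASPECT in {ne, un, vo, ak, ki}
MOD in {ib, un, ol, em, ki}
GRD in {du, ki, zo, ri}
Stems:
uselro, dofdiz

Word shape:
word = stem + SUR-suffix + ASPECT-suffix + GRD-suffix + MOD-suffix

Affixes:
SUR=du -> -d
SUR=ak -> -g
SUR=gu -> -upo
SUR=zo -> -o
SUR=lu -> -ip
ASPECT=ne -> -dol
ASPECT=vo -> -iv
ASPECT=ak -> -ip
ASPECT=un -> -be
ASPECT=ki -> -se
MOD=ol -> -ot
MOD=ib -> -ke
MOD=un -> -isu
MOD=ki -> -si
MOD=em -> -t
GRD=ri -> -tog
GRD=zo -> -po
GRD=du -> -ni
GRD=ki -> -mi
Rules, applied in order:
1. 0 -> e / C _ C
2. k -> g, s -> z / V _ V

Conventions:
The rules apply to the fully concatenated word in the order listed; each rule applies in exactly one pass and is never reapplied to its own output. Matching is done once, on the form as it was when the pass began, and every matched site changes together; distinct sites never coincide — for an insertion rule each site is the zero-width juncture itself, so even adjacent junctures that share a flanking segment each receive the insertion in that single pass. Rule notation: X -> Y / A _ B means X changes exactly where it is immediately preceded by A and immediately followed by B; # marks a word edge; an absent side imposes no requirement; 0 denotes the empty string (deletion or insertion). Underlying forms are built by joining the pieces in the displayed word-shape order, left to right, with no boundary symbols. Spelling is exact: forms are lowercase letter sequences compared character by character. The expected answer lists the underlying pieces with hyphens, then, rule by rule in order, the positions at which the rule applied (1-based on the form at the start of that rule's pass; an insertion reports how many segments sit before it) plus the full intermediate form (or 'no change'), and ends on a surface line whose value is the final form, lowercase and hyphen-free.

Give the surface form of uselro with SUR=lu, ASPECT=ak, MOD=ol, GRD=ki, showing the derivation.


underlying: uselro-ip-ip-mi-ot
1. 0 -> e / C _ C: inserts after position(s) 4, 10: useleroipipemiot
2. k -> g, s -> z / V _ V: fires at position(s) 2: uzeleroipipemiot
surface: uzeleroipipemiot


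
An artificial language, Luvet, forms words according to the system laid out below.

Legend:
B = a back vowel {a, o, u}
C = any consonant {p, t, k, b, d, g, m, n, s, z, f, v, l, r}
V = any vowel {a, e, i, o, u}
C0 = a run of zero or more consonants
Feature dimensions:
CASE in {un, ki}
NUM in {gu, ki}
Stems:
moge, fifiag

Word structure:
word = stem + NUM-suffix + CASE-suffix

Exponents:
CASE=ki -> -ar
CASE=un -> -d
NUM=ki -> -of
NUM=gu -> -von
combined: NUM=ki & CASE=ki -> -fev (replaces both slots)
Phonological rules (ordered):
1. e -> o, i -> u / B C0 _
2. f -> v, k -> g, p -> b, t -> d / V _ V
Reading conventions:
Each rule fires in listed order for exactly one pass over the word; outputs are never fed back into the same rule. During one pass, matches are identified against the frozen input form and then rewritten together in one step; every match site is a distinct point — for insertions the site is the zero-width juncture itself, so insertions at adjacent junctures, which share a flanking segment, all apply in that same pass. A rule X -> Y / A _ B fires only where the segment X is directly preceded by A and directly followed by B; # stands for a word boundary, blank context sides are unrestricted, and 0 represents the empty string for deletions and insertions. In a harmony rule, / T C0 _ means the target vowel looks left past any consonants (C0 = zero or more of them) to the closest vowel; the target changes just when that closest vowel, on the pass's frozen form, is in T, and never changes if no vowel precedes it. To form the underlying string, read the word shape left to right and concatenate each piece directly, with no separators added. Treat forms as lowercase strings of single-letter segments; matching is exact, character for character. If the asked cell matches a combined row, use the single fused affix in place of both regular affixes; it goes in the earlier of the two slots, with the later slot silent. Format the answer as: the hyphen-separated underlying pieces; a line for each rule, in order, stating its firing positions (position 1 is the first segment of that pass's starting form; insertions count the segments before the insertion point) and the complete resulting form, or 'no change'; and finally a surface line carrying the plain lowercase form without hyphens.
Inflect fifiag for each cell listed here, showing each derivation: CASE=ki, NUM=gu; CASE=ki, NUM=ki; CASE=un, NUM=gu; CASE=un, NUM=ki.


cell CASE=ki, NUM=gu:
underlying: fifiag-von-ar
1. e -> o, i -> u / B C0 _: no change
2. f -> v, k -> g, p -> b, t -> d / V _ V: fires at position(s) 3: fiviagvonar
surface: fiviagvonar

cell CASE=ki, NUM=ki:
underlying: fifiag-fev
1. e -> o, i -> u / B C0 _: fires at position(s) 8: fifiagfov
2. f -> v, k -> g, p -> b, t -> d / V _ V: fires at position(s) 3: fiviagfov
surface: fiviagfov

cell CASE=un, NUM=gu:
underlying: fifiag-von-d
1. e -> o, i -> u / B C0 _: no change
2. f -> v, k -> g, p -> b, t -> d / V _ V: fires at position(s) 3: fiviagvond
surface: fiviagvond

cell CASE=un, NUM=ki:
underlying: fifiag-of-d
1. e -> o, i -> u / B C0 _: no change
2. f -> v, k -> g, p -> b, t -> d / V _ V: fires at position(s) 3: fiviagofd
surface: fiviagofd


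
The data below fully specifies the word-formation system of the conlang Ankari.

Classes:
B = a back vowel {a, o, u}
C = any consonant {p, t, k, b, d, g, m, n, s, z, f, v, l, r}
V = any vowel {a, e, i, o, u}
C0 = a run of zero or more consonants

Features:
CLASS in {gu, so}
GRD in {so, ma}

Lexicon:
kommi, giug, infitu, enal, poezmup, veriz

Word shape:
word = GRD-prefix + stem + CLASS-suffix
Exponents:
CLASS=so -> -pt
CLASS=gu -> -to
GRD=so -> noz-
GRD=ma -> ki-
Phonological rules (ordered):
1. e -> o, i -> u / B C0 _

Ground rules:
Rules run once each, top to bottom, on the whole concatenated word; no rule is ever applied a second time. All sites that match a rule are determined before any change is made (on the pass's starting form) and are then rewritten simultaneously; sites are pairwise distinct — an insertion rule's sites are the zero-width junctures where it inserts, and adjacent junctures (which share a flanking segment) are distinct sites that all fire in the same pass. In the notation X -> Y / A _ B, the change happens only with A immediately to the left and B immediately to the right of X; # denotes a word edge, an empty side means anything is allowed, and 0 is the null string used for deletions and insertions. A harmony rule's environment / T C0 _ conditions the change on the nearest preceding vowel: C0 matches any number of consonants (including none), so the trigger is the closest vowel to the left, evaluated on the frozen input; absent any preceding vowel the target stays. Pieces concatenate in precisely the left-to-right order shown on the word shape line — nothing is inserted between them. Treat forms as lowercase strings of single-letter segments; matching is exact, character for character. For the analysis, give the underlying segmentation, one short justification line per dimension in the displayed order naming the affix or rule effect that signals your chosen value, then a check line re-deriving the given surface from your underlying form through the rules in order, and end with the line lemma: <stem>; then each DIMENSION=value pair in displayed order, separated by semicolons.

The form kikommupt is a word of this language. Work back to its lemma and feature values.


underlying: ki-kommi-pt
CLASS=so - signalled by the affix -pt
GRD=ma - signalled by the affix ki-
check: kikommipt -> kikommupt
lemma: kommi; CLASS=so; GRD=ma


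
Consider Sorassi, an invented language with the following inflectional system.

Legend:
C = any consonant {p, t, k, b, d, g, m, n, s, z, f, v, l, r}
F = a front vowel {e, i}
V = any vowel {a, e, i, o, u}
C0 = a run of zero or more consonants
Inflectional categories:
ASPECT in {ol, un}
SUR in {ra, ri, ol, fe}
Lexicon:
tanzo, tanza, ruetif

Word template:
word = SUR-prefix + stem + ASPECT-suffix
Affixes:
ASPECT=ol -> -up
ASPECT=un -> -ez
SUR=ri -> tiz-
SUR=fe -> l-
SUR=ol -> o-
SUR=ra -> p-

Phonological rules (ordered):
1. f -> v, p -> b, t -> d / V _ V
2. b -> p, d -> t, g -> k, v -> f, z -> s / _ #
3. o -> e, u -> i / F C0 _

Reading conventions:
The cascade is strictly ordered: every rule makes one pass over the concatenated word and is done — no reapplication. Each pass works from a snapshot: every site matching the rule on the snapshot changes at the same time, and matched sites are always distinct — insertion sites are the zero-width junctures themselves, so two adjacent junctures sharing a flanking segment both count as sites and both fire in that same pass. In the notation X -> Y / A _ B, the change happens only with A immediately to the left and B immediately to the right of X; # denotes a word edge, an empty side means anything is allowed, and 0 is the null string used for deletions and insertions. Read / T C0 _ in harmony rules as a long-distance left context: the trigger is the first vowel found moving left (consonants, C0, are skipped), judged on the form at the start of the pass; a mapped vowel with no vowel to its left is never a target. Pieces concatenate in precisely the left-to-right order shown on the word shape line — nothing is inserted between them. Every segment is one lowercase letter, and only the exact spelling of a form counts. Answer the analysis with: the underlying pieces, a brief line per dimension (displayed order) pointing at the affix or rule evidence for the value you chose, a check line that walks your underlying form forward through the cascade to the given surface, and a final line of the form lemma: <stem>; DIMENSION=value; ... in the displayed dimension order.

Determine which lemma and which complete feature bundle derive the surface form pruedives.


underlying: p-ruetif-ez
ASPECT=un - signalled by the affix -ez
SUR=ra - signalled by the affix p-
check: pruetifez -> pruedivez -> pruedives -> pruedives
lemma: ruetif; ASPECT=un; SUR=ra


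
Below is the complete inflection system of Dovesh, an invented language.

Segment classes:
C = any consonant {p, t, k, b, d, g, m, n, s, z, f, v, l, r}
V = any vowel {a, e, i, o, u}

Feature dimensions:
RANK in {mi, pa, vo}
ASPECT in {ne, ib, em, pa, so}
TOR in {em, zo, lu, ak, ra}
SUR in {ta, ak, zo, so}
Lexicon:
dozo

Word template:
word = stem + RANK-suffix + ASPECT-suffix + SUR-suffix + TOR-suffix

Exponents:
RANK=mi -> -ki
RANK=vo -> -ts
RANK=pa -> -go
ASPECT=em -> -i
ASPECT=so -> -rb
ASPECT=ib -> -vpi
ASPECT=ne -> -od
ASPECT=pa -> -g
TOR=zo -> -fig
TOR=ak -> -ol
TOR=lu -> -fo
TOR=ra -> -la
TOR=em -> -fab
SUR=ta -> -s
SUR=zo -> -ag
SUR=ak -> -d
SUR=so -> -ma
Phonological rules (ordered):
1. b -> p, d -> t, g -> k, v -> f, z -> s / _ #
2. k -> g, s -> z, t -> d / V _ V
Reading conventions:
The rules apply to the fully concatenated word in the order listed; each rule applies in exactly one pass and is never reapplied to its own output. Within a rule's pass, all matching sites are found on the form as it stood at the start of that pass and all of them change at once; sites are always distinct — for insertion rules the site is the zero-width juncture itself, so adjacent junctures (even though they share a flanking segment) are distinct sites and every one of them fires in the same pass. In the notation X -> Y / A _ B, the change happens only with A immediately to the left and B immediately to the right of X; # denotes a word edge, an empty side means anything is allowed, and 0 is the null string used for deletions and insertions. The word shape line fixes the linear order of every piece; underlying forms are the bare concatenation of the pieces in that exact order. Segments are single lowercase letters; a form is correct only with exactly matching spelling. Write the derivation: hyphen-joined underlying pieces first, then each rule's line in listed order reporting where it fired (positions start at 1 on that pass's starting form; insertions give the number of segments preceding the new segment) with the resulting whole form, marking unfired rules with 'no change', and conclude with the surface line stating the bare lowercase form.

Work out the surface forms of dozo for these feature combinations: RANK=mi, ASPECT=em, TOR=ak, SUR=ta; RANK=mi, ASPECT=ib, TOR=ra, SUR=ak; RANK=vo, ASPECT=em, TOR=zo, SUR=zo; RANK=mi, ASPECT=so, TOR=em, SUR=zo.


cell RANK=mi, ASPECT=em, TOR=ak, SUR=ta:
underlying: dozo-ki-i-s-ol
1. b -> p, d -> t, g -> k, v -> f, z -> s / _ #: no change
2. k -> g, s -> z, t -> d / V _ V: fires at position(s) 5, 8: dozogiizol
surface: dozogiizol

cell RANK=mi, ASPECT=ib, TOR=ra, SUR=ak:
underlying: dozo-ki-vpi-d-la
1. b -> p, d -> t, g -> k, v -> f, z -> s / _ #: no change
2. k -> g, s -> z, t -> d / V _ V: fires at position(s) 5: dozogivpidla
surface: dozogivpidla

cell RANK=vo, ASPECT=em, TOR=zo, SUR=zo:
underlying: dozo-ts-i-ag-fig
1. b -> p, d -> t, g -> k, v -> f, z -> s / _ #: fires at position(s) 12: dozotsiagfik
2. k -> g, s -> z, t -> d / V _ V: no change
surface: dozotsiagfik

cell RANK=mi, ASPECT=so, TOR=em, SUR=zo:
underlying: dozo-ki-rb-ag-fab
1. b -> p, d -> t, g -> k, v -> f, z -> s / _ #: fires at position(s) 13: dozokirbagfap
2. k -> g, s -> z, t -> d / V _ V: fires at position(s) 5: dozogirbagfap
surface: dozogirbagfap


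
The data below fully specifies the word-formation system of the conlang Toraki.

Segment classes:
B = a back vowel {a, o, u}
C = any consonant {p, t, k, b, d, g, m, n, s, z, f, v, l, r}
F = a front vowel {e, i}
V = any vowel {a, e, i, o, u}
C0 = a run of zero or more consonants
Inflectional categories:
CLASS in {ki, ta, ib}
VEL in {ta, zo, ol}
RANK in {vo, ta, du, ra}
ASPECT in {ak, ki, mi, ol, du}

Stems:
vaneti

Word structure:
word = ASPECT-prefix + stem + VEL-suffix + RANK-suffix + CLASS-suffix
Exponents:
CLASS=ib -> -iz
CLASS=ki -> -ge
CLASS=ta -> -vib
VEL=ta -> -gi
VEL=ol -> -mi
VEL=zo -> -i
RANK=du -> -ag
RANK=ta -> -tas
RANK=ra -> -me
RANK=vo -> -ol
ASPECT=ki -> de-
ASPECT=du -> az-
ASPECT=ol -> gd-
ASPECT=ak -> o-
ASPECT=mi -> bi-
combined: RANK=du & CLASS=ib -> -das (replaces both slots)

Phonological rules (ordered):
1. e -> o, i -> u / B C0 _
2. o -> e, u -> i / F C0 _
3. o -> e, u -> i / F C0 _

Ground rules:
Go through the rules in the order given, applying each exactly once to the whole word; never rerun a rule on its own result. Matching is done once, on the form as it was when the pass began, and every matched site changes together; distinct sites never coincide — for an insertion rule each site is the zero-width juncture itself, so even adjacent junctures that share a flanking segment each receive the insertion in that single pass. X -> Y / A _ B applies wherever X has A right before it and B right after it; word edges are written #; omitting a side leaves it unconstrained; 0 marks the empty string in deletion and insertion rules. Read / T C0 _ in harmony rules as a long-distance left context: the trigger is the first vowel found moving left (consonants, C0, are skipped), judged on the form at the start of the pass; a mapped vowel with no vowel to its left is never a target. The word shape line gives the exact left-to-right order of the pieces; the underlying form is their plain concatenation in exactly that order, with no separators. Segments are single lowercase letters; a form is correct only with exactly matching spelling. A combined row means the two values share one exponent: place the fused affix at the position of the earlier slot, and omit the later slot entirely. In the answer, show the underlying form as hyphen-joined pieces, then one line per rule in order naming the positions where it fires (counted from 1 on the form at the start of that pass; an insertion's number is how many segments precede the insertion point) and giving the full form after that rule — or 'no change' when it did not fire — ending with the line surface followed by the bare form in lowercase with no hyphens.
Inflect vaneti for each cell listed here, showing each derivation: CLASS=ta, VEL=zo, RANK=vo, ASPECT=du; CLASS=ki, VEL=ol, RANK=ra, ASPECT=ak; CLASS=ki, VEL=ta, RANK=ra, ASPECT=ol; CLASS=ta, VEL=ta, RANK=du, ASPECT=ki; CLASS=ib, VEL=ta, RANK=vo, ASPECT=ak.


cell CLASS=ta, VEL=zo, RANK=vo, ASPECT=du:
underlying: az-vaneti-i-ol-vib
1. e -> o, i -> u / B C0 _: fires at position(s) 6, 13: azvanotiiolvub
2. o -> e, u -> i / F C0 _: fires at position(s) 10: azvanotiielvub
3. o -> e, u -> i / F C0 _: fires at position(s) 13: azvanotiielvib
surface: azvanotiielvib

cell CLASS=ki, VEL=ol, RANK=ra, ASPECT=ak:
underlying: o-vaneti-mi-me-ge
1. e -> o, i -> u / B C0 _: fires at position(s) 5: ovanotimimege
2. o -> e, u -> i / F C0 _: no change
3. o -> e, u -> i / F C0 _: no change
surface: ovanotimimege

cell CLASS=ki, VEL=ta, RANK=ra, ASPECT=ol:
underlying: gd-vaneti-gi-me-ge
1. e -> o, i -> u / B C0 _: fires at position(s) 6: gdvanotigimege
2. o -> e, u -> i / F C0 _: no change
3. o -> e, u -> i / F C0 _: no change
surface: gdvanotigimege

cell CLASS=ta, VEL=ta, RANK=du, ASPECT=ki:
underlying: de-vaneti-gi-ag-vib
1. e -> o, i -> u / B C0 _: fires at position(s) 6, 14: devanotigiagvub
2. o -> e, u -> i / F C0 _: no change
3. o -> e, u -> i / F C0 _: no change
surface: devanotigiagvub

cell CLASS=ib, VEL=ta, RANK=vo, ASPECT=ak:
underlying: o-vaneti-gi-ol-iz
1. e -> o, i -> u / B C0 _: fires at position(s) 5, 12: ovanotigioluz
2. o -> e, u -> i / F C0 _: fires at position(s) 10: ovanotigieluz
3. o -> e, u -> i / F C0 _: fires at position(s) 12: ovanotigieliz
surface: ovanotigieliz


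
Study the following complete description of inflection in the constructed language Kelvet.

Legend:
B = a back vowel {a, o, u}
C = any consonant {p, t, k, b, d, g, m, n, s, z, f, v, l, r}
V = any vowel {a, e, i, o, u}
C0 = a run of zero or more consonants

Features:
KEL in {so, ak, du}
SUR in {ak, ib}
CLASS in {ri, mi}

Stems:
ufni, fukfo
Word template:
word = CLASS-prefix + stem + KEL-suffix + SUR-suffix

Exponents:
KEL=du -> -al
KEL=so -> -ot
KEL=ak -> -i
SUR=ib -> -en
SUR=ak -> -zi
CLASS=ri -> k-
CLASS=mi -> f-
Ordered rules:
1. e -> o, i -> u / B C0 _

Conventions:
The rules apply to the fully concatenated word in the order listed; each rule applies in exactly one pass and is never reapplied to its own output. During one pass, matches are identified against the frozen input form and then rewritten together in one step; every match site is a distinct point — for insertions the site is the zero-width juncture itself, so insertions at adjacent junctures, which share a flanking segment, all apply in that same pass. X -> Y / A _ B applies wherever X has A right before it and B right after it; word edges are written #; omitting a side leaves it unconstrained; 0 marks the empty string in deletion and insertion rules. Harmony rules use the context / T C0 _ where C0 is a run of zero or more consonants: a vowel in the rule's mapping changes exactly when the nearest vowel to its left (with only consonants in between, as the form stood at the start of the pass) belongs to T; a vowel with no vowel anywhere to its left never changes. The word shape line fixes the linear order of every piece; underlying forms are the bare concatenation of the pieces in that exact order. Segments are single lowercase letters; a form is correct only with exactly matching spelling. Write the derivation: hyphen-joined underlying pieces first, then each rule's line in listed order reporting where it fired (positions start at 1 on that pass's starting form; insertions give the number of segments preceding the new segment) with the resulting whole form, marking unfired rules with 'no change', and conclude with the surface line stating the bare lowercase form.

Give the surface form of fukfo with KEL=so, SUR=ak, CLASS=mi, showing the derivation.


underlying: f-fukfo-ot-zi
1. e -> o, i -> u / B C0 _: fires at position(s) 10: ffukfootzu
surface: ffukfootzu
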